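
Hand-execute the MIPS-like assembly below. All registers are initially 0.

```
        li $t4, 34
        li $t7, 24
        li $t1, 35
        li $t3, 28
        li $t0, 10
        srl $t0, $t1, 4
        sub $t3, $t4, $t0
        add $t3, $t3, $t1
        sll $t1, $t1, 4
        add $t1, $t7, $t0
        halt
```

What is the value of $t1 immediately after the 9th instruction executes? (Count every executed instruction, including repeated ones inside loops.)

560

li $t4, 34 → $t4=34
li $t7, 24 → $t7=24
li $t1, 35 → $t1=35
li $t3, 28 → $t3=28
li $t0, 10 → $t0=10
srl $t0, $t1, 4 → $t0=35>>4=2
sub $t3, $t4, $t0 → $t3=34-2=32
add $t3, $t3, $t1 → $t3=32+35=67
sll $t1, $t1, 4 → $t1=35<<4=560
After step 9: $t1 = 560.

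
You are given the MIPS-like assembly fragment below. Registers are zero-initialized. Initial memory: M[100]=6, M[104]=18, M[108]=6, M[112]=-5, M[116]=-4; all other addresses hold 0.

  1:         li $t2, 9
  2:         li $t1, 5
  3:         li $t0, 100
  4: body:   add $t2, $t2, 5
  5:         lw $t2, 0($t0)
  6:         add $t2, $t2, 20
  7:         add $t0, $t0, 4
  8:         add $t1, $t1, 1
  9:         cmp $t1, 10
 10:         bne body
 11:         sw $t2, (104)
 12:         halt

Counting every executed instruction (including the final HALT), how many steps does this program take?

li $t2, 9 → $t2=9
li $t1, 5 → $t1=5
li $t0, 100 → $t0=100
add $t2, $t2, 5 → $t2=9+5=14
lw $t2, 0($t0) → $t2=M[100]=6
add $t2, $t2, 20 → $t2=6+20=26
add $t0, $t0, 4 → $t0=100+4=104
add $t1, $t1, 1 → $t1=5+1=6
cmp $t1, 10  (cmp 6,10)
bne body: taken
add $t2, $t2, 5 → $t2=26+5=31
lw $t2, 0($t0) → $t2=M[104]=18
add $t2, $t2, 20 → $t2=18+20=38
add $t0, $t0, 4 → $t0=104+4=108
add $t1, $t1, 1 → $t1=6+1=7
cmp $t1, 10  (cmp 7,10)
bne body: taken
add $t2, $t2, 5 → $t2=38+5=43
lw $t2, 0($t0) → $t2=M[108]=6
add $t2, $t2, 20 → $t2=6+20=26
add $t0, $t0, 4 → $t0=108+4=112
add $t1, $t1, 1 → $t1=7+1=8
cmp $t1, 10  (cmp 8,10)
bne body: taken
add $t2, $t2, 5 → $t2=26+5=31
lw $t2, 0($t0) → $t2=M[112]=-5
add $t2, $t2, 20 → $t2=(-5)+20=15
add $t0, $t0, 4 → $t0=112+4=116
add $t1, $t1, 1 → $t1=8+1=9
cmp $t1, 10  (cmp 9,10)
bne body: taken
add $t2, $t2, 5 → $t2=15+5=20
lw $t2, 0($t0) → $t2=M[116]=-4
add $t2, $t2, 20 → $t2=(-4)+20=16
add $t0, $t0, 4 → $t0=116+4=120
add $t1, $t1, 1 → $t1=9+1=10
cmp $t1, 10  (cmp 10,10)
bne body: not taken
sw $t2, (104) → M[104]=16
halt.
Total executed instructions: 40.

40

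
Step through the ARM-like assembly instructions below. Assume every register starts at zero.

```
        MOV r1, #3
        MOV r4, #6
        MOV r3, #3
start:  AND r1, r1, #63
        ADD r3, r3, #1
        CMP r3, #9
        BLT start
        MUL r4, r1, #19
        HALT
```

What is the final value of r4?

57

r1=3
r4=6
r3=3
r1=3&63=3
r3=3+1=4
CMP r3, #9  (cmp 4,9)
BLT start: taken
r1=3&63=3
r3=4+1=5
CMP r3, #9  (cmp 5,9)
BLT start: taken
r1=3&63=3
r3=5+1=6
CMP r3, #9  (cmp 6,9)
BLT start: taken
r1=3&63=3
r3=6+1=7
CMP r3, #9  (cmp 7,9)
BLT start: taken
r1=3&63=3
r3=7+1=8
CMP r3, #9  (cmp 8,9)
BLT start: taken
r1=3&63=3
r3=8+1=9
CMP r3, #9  (cmp 9,9)
BLT start: not taken
r4=3*19=57
halt.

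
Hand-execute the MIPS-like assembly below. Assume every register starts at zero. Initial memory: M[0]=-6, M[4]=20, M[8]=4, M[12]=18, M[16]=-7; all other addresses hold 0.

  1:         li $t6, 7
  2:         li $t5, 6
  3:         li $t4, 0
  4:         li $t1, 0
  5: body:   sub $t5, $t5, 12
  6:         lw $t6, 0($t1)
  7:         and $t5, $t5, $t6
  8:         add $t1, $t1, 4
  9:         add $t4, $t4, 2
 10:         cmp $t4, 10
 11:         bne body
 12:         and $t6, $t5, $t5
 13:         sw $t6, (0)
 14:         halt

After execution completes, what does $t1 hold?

after li $t6, 7: $t6=7
after li $t5, 6: $t5=6
after li $t4, 0: $t4=0
after li $t1, 0: $t1=0
after sub $t5, $t5, 12: $t5=6-12=-6
after lw $t6, 0($t1): $t6=M[0]=-6
after and $t5, $t5, $t6: $t5=(-6)&(-6)=-6
after add $t1, $t1, 4: $t1=0+4=4
after add $t4, $t4, 2: $t4=0+2=2
cmp $t4, 10  (cmp 2,10)
bne body: taken
after sub $t5, $t5, 12: $t5=(-6)-12=-18
after lw $t6, 0($t1): $t6=M[4]=20
after and $t5, $t5, $t6: $t5=(-18)&20=4
after add $t1, $t1, 4: $t1=4+4=8
after add $t4, $t4, 2: $t4=2+2=4
cmp $t4, 10  (cmp 4,10)
bne body: taken
after sub $t5, $t5, 12: $t5=4-12=-8
after lw $t6, 0($t1): $t6=M[8]=4
after and $t5, $t5, $t6: $t5=(-8)&4=0
after add $t1, $t1, 4: $t1=8+4=12
after add $t4, $t4, 2: $t4=4+2=6
cmp $t4, 10  (cmp 6,10)
bne body: taken
after sub $t5, $t5, 12: $t5=0-12=-12
after lw $t6, 0($t1): $t6=M[12]=18
after and $t5, $t5, $t6: $t5=(-12)&18=16
after add $t1, $t1, 4: $t1=12+4=16
after add $t4, $t4, 2: $t4=6+2=8
cmp $t4, 10  (cmp 8,10)
bne body: taken
after sub $t5, $t5, 12: $t5=16-12=4
after lw $t6, 0($t1): $t6=M[16]=-7
after and $t5, $t5, $t6: $t5=4&(-7)=0
after add $t1, $t1, 4: $t1=16+4=20
after add $t4, $t4, 2: $t4=8+2=10
cmp $t4, 10  (cmp 10,10)
bne body: not taken
after and $t6, $t5, $t5: $t6=0&0=0
sw $t6, (0) → M[0]=0
halt.

20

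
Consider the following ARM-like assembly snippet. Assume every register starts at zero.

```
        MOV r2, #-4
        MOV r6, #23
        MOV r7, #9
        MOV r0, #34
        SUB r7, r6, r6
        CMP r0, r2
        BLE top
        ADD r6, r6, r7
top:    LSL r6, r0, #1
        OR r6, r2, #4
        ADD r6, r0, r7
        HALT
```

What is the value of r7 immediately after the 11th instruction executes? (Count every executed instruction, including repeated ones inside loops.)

after MOV r2, #-4: r2=-4
after MOV r6, #23: r6=23
after MOV r7, #9: r7=9
after MOV r0, #34: r0=34
after SUB r7, r6, r6: r7=23-23=0
CMP r0, r2  (cmp 34,-4)
BLE top: not taken
after ADD r6, r6, r7: r6=23+0=23
after LSL r6, r0, #1: r6=34<<1=68
after OR r6, r2, #4: r6=(-4)|4=-4
after ADD r6, r0, r7: r6=34+0=34
After step 11: r7 = 0.

0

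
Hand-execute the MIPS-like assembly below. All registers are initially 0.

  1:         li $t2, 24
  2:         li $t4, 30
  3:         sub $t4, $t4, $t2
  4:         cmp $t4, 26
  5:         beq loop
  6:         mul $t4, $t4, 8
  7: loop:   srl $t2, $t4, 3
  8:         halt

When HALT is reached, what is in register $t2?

6

after li $t2, 24: $t2=24
after li $t4, 30: $t4=30
after sub $t4, $t4, $t2: $t4=30-24=6
cmp $t4, 26  (cmp 6,26)
beq loop: not taken
after mul $t4, $t4, 8: $t4=6*8=48
after srl $t2, $t4, 3: $t2=48>>3=6
halt.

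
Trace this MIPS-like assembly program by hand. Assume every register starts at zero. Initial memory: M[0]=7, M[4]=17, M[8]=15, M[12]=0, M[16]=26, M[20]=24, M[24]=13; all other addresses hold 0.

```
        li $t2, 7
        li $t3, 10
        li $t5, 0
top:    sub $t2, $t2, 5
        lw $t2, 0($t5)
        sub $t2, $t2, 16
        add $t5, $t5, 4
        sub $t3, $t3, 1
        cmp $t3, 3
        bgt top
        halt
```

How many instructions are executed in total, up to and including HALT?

after li $t2, 7: $t2=7
after li $t3, 10: $t3=10
after li $t5, 0: $t5=0
after sub $t2, $t2, 5: $t2=7-5=2
after lw $t2, 0($t5): $t2=M[0]=7
after sub $t2, $t2, 16: $t2=7-16=-9
after add $t5, $t5, 4: $t5=0+4=4
after sub $t3, $t3, 1: $t3=10-1=9
cmp $t3, 3  (cmp 9,3)
bgt top: taken
after sub $t2, $t2, 5: $t2=(-9)-5=-14
after lw $t2, 0($t5): $t2=M[4]=17
after sub $t2, $t2, 16: $t2=17-16=1
after add $t5, $t5, 4: $t5=4+4=8
after sub $t3, $t3, 1: $t3=9-1=8
cmp $t3, 3  (cmp 8,3)
bgt top: taken
after sub $t2, $t2, 5: $t2=1-5=-4
after lw $t2, 0($t5): $t2=M[8]=15
after sub $t2, $t2, 16: $t2=15-16=-1
after add $t5, $t5, 4: $t5=8+4=12
after sub $t3, $t3, 1: $t3=8-1=7
cmp $t3, 3  (cmp 7,3)
bgt top: taken
after sub $t2, $t2, 5: $t2=(-1)-5=-6
after lw $t2, 0($t5): $t2=M[12]=0
after sub $t2, $t2, 16: $t2=0-16=-16
after add $t5, $t5, 4: $t5=12+4=16
after sub $t3, $t3, 1: $t3=7-1=6
cmp $t3, 3  (cmp 6,3)
bgt top: taken
after sub $t2, $t2, 5: $t2=(-16)-5=-21
after lw $t2, 0($t5): $t2=M[16]=26
after sub $t2, $t2, 16: $t2=26-16=10
after add $t5, $t5, 4: $t5=16+4=20
after sub $t3, $t3, 1: $t3=6-1=5
cmp $t3, 3  (cmp 5,3)
bgt top: taken
after sub $t2, $t2, 5: $t2=10-5=5
after lw $t2, 0($t5): $t2=M[20]=24
after sub $t2, $t2, 16: $t2=24-16=8
after add $t5, $t5, 4: $t5=20+4=24
after sub $t3, $t3, 1: $t3=5-1=4
cmp $t3, 3  (cmp 4,3)
bgt top: taken
after sub $t2, $t2, 5: $t2=8-5=3
after lw $t2, 0($t5): $t2=M[24]=13
after sub $t2, $t2, 16: $t2=13-16=-3
after add $t5, $t5, 4: $t5=24+4=28
after sub $t3, $t3, 1: $t3=4-1=3
cmp $t3, 3  (cmp 3,3)
bgt top: not taken
halt.
Total executed instructions: 53.

53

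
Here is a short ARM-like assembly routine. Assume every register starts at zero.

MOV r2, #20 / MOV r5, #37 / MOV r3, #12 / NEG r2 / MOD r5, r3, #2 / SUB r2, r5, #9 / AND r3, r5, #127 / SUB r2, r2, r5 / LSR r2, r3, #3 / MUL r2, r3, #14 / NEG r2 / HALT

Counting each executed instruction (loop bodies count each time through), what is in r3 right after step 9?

0

r2=20
r5=37
r3=12
r2=-(20)=-20
r5=12%2=0
r2=0-9=-9
r3=0&127=0
r2=(-9)-0=-9
r2=0>>3=0
After step 9: r3 = 0.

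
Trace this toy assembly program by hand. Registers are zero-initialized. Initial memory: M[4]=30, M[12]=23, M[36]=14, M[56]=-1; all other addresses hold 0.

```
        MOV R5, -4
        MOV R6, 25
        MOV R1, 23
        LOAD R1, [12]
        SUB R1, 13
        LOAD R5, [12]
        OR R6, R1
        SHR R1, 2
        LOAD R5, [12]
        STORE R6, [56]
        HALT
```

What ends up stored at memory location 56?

27

MOV R5, -4 → R5=-4
MOV R6, 25 → R6=25
MOV R1, 23 → R1=23
LOAD R1, [12] → R1=M[12]=23
SUB R1, 13 → R1=23-13=10
LOAD R5, [12] → R5=M[12]=23
OR R6, R1 → R6=25|10=27
SHR R1, 2 → R1=10>>2=2
LOAD R5, [12] → R5=M[12]=23
STORE R6, [56] → M[56]=27
halt.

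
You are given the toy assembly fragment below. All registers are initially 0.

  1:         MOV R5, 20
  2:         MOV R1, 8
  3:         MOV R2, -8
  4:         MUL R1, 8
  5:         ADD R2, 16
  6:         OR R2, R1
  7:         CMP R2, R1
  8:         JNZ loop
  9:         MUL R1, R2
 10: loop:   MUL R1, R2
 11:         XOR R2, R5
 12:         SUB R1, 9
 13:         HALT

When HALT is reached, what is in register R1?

MOV R5, 20 → R5=20
MOV R1, 8 → R1=8
MOV R2, -8 → R2=-8
MUL R1, 8 → R1=8*8=64
ADD R2, 16 → R2=(-8)+16=8
OR R2, R1 → R2=8|64=72
CMP R2, R1  (cmp 72,64)
JNZ loop: taken
MUL R1, R2 → R1=64*72=4608
XOR R2, R5 → R2=72^20=92
SUB R1, 9 → R1=4608-9=4599
halt.

4599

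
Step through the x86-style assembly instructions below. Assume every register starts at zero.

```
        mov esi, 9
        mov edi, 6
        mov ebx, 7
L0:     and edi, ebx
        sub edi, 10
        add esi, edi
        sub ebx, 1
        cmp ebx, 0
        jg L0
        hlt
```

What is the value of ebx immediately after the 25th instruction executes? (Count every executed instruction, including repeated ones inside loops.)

after mov esi, 9: esi=9
after mov edi, 6: edi=6
after mov ebx, 7: ebx=7
after and edi, ebx: edi=6&7=6
after sub edi, 10: edi=6-10=-4
after add esi, edi: esi=9+(-4)=5
after sub ebx, 1: ebx=7-1=6
cmp ebx, 0  (cmp 6,0)
jg L0: taken
after and edi, ebx: edi=(-4)&6=4
after sub edi, 10: edi=4-10=-6
after add esi, edi: esi=5+(-6)=-1
after sub ebx, 1: ebx=6-1=5
cmp ebx, 0  (cmp 5,0)
jg L0: taken
after and edi, ebx: edi=(-6)&5=0
after sub edi, 10: edi=0-10=-10
after add esi, edi: esi=(-1)+(-10)=-11
after sub ebx, 1: ebx=5-1=4
cmp ebx, 0  (cmp 4,0)
jg L0: taken
after and edi, ebx: edi=(-10)&4=4
after sub edi, 10: edi=4-10=-6
after add esi, edi: esi=(-11)+(-6)=-17
after sub ebx, 1: ebx=4-1=3
After step 25: ebx = 3.

3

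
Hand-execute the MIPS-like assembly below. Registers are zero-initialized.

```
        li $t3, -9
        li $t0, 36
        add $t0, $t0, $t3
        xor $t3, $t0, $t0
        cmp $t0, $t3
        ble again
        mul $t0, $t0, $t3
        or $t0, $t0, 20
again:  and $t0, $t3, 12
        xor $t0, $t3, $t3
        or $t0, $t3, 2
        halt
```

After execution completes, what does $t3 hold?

$t3=-9
$t0=36
$t0=36+(-9)=27
$t3=27^27=0
cmp $t0, $t3  (cmp 27,0)
ble again: not taken
$t0=27*0=0
$t0=0|20=20
$t0=0&12=0
$t0=0^0=0
$t0=0|2=2
halt.

0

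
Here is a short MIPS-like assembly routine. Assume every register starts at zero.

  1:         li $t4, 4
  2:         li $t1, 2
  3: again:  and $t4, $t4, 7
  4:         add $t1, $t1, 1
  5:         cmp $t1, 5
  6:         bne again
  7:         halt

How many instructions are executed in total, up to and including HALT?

li $t4, 4 → $t4=4
li $t1, 2 → $t1=2
and $t4, $t4, 7 → $t4=4&7=4
add $t1, $t1, 1 → $t1=2+1=3
cmp $t1, 5  (cmp 3,5)
bne again: taken
and $t4, $t4, 7 → $t4=4&7=4
add $t1, $t1, 1 → $t1=3+1=4
cmp $t1, 5  (cmp 4,5)
bne again: taken
and $t4, $t4, 7 → $t4=4&7=4
add $t1, $t1, 1 → $t1=4+1=5
cmp $t1, 5  (cmp 5,5)
bne again: not taken
halt.
Total executed instructions: 15.

15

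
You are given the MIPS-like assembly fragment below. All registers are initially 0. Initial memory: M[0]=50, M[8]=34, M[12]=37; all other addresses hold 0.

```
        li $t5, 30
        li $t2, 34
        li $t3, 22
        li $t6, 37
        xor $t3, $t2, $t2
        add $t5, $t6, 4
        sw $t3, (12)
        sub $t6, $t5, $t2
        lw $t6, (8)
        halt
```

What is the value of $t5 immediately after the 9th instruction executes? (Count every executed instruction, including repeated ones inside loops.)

41

li $t5, 30 → $t5=30
li $t2, 34 → $t2=34
li $t3, 22 → $t3=22
li $t6, 37 → $t6=37
xor $t3, $t2, $t2 → $t3=34^34=0
add $t5, $t6, 4 → $t5=37+4=41
sw $t3, (12) → M[12]=0
sub $t6, $t5, $t2 → $t6=41-34=7
lw $t6, (8) → $t6=M[8]=34
After step 9: $t5 = 41.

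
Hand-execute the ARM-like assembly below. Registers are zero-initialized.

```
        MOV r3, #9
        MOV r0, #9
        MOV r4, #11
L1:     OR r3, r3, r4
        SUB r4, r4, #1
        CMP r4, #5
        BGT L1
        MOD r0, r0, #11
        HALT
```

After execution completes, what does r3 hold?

15

after MOV r3, #9: r3=9
after MOV r0, #9: r0=9
after MOV r4, #11: r4=11
after OR r3, r3, r4: r3=9|11=11
after SUB r4, r4, #1: r4=11-1=10
CMP r4, #5  (cmp 10,5)
BGT L1: taken
after OR r3, r3, r4: r3=11|10=11
after SUB r4, r4, #1: r4=10-1=9
CMP r4, #5  (cmp 9,5)
BGT L1: taken
after OR r3, r3, r4: r3=11|9=11
after SUB r4, r4, #1: r4=9-1=8
CMP r4, #5  (cmp 8,5)
BGT L1: taken
after OR r3, r3, r4: r3=11|8=11
after SUB r4, r4, #1: r4=8-1=7
CMP r4, #5  (cmp 7,5)
BGT L1: taken
after OR r3, r3, r4: r3=11|7=15
after SUB r4, r4, #1: r4=7-1=6
CMP r4, #5  (cmp 6,5)
BGT L1: taken
after OR r3, r3, r4: r3=15|6=15
after SUB r4, r4, #1: r4=6-1=5
CMP r4, #5  (cmp 5,5)
BGT L1: not taken
after MOD r0, r0, #11: r0=9%11=9
halt.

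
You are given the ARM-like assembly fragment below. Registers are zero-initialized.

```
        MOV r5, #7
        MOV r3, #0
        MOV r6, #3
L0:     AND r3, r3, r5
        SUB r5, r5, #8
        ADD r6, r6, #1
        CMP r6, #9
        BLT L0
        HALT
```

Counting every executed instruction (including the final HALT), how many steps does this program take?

MOV r5, #7 → r5=7
MOV r3, #0 → r3=0
MOV r6, #3 → r6=3
AND r3, r3, r5 → r3=0&7=0
SUB r5, r5, #8 → r5=7-8=-1
ADD r6, r6, #1 → r6=3+1=4
CMP r6, #9  (cmp 4,9)
BLT L0: taken
AND r3, r3, r5 → r3=0&(-1)=0
SUB r5, r5, #8 → r5=(-1)-8=-9
ADD r6, r6, #1 → r6=4+1=5
CMP r6, #9  (cmp 5,9)
BLT L0: taken
AND r3, r3, r5 → r3=0&(-9)=0
SUB r5, r5, #8 → r5=(-9)-8=-17
ADD r6, r6, #1 → r6=5+1=6
CMP r6, #9  (cmp 6,9)
BLT L0: taken
AND r3, r3, r5 → r3=0&(-17)=0
SUB r5, r5, #8 → r5=(-17)-8=-25
ADD r6, r6, #1 → r6=6+1=7
CMP r6, #9  (cmp 7,9)
BLT L0: taken
AND r3, r3, r5 → r3=0&(-25)=0
SUB r5, r5, #8 → r5=(-25)-8=-33
ADD r6, r6, #1 → r6=7+1=8
CMP r6, #9  (cmp 8,9)
BLT L0: taken
AND r3, r3, r5 → r3=0&(-33)=0
SUB r5, r5, #8 → r5=(-33)-8=-41
ADD r6, r6, #1 → r6=8+1=9
CMP r6, #9  (cmp 9,9)
BLT L0: not taken
halt.
Total executed instructions: 34.

34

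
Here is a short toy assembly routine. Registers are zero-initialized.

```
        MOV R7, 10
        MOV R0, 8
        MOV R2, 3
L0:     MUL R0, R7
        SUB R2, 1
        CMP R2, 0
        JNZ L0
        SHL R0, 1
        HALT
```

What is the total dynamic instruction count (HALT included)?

17

after MOV R7, 10: R7=10
after MOV R0, 8: R0=8
after MOV R2, 3: R2=3
after MUL R0, R7: R0=8*10=80
after SUB R2, 1: R2=3-1=2
CMP R2, 0  (cmp 2,0)
JNZ L0: taken
after MUL R0, R7: R0=80*10=800
after SUB R2, 1: R2=2-1=1
CMP R2, 0  (cmp 1,0)
JNZ L0: taken
after MUL R0, R7: R0=800*10=8000
after SUB R2, 1: R2=1-1=0
CMP R2, 0  (cmp 0,0)
JNZ L0: not taken
after SHL R0, 1: R0=8000<<1=16000
halt.
Total executed instructions: 17.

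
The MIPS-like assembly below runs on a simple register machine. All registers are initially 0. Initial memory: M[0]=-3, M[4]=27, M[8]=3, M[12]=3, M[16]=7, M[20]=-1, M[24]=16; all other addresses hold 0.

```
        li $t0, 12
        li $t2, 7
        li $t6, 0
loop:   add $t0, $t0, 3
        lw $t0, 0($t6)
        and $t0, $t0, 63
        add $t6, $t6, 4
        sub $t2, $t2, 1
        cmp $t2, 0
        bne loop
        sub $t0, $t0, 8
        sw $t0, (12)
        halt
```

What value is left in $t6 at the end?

after li $t0, 12: $t0=12
after li $t2, 7: $t2=7
after li $t6, 0: $t6=0
after add $t0, $t0, 3: $t0=12+3=15
after lw $t0, 0($t6): $t0=M[0]=-3
after and $t0, $t0, 63: $t0=(-3)&63=61
after add $t6, $t6, 4: $t6=0+4=4
after sub $t2, $t2, 1: $t2=7-1=6
cmp $t2, 0  (cmp 6,0)
bne loop: taken
after add $t0, $t0, 3: $t0=61+3=64
after lw $t0, 0($t6): $t0=M[4]=27
after and $t0, $t0, 63: $t0=27&63=27
after add $t6, $t6, 4: $t6=4+4=8
after sub $t2, $t2, 1: $t2=6-1=5
cmp $t2, 0  (cmp 5,0)
bne loop: taken
after add $t0, $t0, 3: $t0=27+3=30
after lw $t0, 0($t6): $t0=M[8]=3
after and $t0, $t0, 63: $t0=3&63=3
after add $t6, $t6, 4: $t6=8+4=12
after sub $t2, $t2, 1: $t2=5-1=4
cmp $t2, 0  (cmp 4,0)
bne loop: taken
after add $t0, $t0, 3: $t0=3+3=6
after lw $t0, 0($t6): $t0=M[12]=3
after and $t0, $t0, 63: $t0=3&63=3
after add $t6, $t6, 4: $t6=12+4=16
after sub $t2, $t2, 1: $t2=4-1=3
cmp $t2, 0  (cmp 3,0)
bne loop: taken
after add $t0, $t0, 3: $t0=3+3=6
after lw $t0, 0($t6): $t0=M[16]=7
after and $t0, $t0, 63: $t0=7&63=7
after add $t6, $t6, 4: $t6=16+4=20
after sub $t2, $t2, 1: $t2=3-1=2
cmp $t2, 0  (cmp 2,0)
bne loop: taken
after add $t0, $t0, 3: $t0=7+3=10
after lw $t0, 0($t6): $t0=M[20]=-1
after and $t0, $t0, 63: $t0=(-1)&63=63
after add $t6, $t6, 4: $t6=20+4=24
after sub $t2, $t2, 1: $t2=2-1=1
cmp $t2, 0  (cmp 1,0)
bne loop: taken
after add $t0, $t0, 3: $t0=63+3=66
after lw $t0, 0($t6): $t0=M[24]=16
after and $t0, $t0, 63: $t0=16&63=16
after add $t6, $t6, 4: $t6=24+4=28
after sub $t2, $t2, 1: $t2=1-1=0
cmp $t2, 0  (cmp 0,0)
bne loop: not taken
after sub $t0, $t0, 8: $t0=16-8=8
sw $t0, (12) → M[12]=8
halt.

28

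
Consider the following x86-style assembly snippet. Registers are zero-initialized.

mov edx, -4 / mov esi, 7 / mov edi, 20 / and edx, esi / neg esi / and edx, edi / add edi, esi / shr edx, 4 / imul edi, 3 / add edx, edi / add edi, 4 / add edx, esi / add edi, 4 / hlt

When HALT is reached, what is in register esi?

after mov edx, -4: edx=-4
after mov esi, 7: esi=7
after mov edi, 20: edi=20
after and edx, esi: edx=(-4)&7=4
after neg esi: esi=-(7)=-7
after and edx, edi: edx=4&20=4
after add edi, esi: edi=20+(-7)=13
after shr edx, 4: edx=4>>4=0
after imul edi, 3: edi=13*3=39
after add edx, edi: edx=0+39=39
after add edi, 4: edi=39+4=43
after add edx, esi: edx=39+(-7)=32
after add edi, 4: edi=43+4=47
halt.

-7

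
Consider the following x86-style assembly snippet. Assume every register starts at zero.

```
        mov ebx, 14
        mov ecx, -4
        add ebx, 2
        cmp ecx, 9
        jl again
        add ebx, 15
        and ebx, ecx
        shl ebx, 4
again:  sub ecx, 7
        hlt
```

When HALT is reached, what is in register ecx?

after mov ebx, 14: ebx=14
after mov ecx, -4: ecx=-4
after add ebx, 2: ebx=14+2=16
cmp ecx, 9  (cmp -4,9)
jl again: taken
after sub ecx, 7: ecx=(-4)-7=-11
halt.

-11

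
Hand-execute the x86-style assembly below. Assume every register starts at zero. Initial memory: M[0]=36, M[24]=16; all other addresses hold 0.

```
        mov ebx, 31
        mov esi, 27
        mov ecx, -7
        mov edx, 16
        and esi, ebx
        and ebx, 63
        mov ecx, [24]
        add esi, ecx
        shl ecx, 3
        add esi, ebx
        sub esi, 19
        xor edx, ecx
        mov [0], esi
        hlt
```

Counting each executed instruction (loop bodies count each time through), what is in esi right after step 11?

55

mov ebx, 31 → ebx=31
mov esi, 27 → esi=27
mov ecx, -7 → ecx=-7
mov edx, 16 → edx=16
and esi, ebx → esi=27&31=27
and ebx, 63 → ebx=31&63=31
mov ecx, [24] → ecx=M[24]=16
add esi, ecx → esi=27+16=43
shl ecx, 3 → ecx=16<<3=128
add esi, ebx → esi=43+31=74
sub esi, 19 → esi=74-19=55
After step 11: esi = 55.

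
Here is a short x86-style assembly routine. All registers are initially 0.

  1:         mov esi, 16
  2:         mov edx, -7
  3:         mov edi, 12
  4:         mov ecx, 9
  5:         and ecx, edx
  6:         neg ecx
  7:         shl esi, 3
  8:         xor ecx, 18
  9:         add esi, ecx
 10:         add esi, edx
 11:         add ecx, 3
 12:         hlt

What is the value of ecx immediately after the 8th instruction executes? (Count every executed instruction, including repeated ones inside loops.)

mov esi, 16 → esi=16
mov edx, -7 → edx=-7
mov edi, 12 → edi=12
mov ecx, 9 → ecx=9
and ecx, edx → ecx=9&(-7)=9
neg ecx → ecx=-(9)=-9
shl esi, 3 → esi=16<<3=128
xor ecx, 18 → ecx=(-9)^18=-27
After step 8: ecx = -27.

-27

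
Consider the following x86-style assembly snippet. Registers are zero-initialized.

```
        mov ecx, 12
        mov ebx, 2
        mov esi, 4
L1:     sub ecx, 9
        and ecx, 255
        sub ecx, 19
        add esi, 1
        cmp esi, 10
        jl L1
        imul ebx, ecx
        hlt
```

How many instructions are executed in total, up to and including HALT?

mov ecx, 12 → ecx=12
mov ebx, 2 → ebx=2
mov esi, 4 → esi=4
sub ecx, 9 → ecx=12-9=3
and ecx, 255 → ecx=3&255=3
sub ecx, 19 → ecx=3-19=-16
add esi, 1 → esi=4+1=5
cmp esi, 10  (cmp 5,10)
jl L1: taken
sub ecx, 9 → ecx=(-16)-9=-25
and ecx, 255 → ecx=(-25)&255=231
sub ecx, 19 → ecx=231-19=212
add esi, 1 → esi=5+1=6
cmp esi, 10  (cmp 6,10)
jl L1: taken
sub ecx, 9 → ecx=212-9=203
and ecx, 255 → ecx=203&255=203
sub ecx, 19 → ecx=203-19=184
add esi, 1 → esi=6+1=7
cmp esi, 10  (cmp 7,10)
jl L1: taken
sub ecx, 9 → ecx=184-9=175
and ecx, 255 → ecx=175&255=175
sub ecx, 19 → ecx=175-19=156
add esi, 1 → esi=7+1=8
cmp esi, 10  (cmp 8,10)
jl L1: taken
sub ecx, 9 → ecx=156-9=147
and ecx, 255 → ecx=147&255=147
sub ecx, 19 → ecx=147-19=128
add esi, 1 → esi=8+1=9
cmp esi, 10  (cmp 9,10)
jl L1: taken
sub ecx, 9 → ecx=128-9=119
and ecx, 255 → ecx=119&255=119
sub ecx, 19 → ecx=119-19=100
add esi, 1 → esi=9+1=10
cmp esi, 10  (cmp 10,10)
jl L1: not taken
imul ebx, ecx → ebx=2*100=200
halt.
Total executed instructions: 41.

41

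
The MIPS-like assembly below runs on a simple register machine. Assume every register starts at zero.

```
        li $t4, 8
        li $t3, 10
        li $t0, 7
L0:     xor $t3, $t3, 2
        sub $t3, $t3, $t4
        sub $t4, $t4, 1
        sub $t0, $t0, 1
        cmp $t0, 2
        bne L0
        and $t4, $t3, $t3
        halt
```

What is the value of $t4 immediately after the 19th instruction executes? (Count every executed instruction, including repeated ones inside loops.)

li $t4, 8 → $t4=8
li $t3, 10 → $t3=10
li $t0, 7 → $t0=7
xor $t3, $t3, 2 → $t3=10^2=8
sub $t3, $t3, $t4 → $t3=8-8=0
sub $t4, $t4, 1 → $t4=8-1=7
sub $t0, $t0, 1 → $t0=7-1=6
cmp $t0, 2  (cmp 6,2)
bne L0: taken
xor $t3, $t3, 2 → $t3=0^2=2
sub $t3, $t3, $t4 → $t3=2-7=-5
sub $t4, $t4, 1 → $t4=7-1=6
sub $t0, $t0, 1 → $t0=6-1=5
cmp $t0, 2  (cmp 5,2)
bne L0: taken
xor $t3, $t3, 2 → $t3=(-5)^2=-7
sub $t3, $t3, $t4 → $t3=(-7)-6=-13
sub $t4, $t4, 1 → $t4=6-1=5
sub $t0, $t0, 1 → $t0=5-1=4
After step 19: $t4 = 5.

5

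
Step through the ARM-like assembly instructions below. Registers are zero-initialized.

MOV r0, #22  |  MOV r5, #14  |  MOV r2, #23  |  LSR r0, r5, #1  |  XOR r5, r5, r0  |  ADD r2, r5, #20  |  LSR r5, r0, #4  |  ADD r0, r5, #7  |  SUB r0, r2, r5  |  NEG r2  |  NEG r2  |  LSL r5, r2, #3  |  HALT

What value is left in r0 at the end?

MOV r0, #22 → r0=22
MOV r5, #14 → r5=14
MOV r2, #23 → r2=23
LSR r0, r5, #1 → r0=14>>1=7
XOR r5, r5, r0 → r5=14^7=9
ADD r2, r5, #20 → r2=9+20=29
LSR r5, r0, #4 → r5=7>>4=0
ADD r0, r5, #7 → r0=0+7=7
SUB r0, r2, r5 → r0=29-0=29
NEG r2 → r2=-(29)=-29
NEG r2 → r2=-(-29)=29
LSL r5, r2, #3 → r5=29<<3=232
halt.

29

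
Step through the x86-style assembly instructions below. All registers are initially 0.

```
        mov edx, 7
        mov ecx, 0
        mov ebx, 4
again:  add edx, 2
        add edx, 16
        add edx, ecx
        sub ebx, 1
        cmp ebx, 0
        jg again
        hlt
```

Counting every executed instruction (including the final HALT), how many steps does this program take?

28

after mov edx, 7: edx=7
after mov ecx, 0: ecx=0
after mov ebx, 4: ebx=4
after add edx, 2: edx=7+2=9
after add edx, 16: edx=9+16=25
after add edx, ecx: edx=25+0=25
after sub ebx, 1: ebx=4-1=3
cmp ebx, 0  (cmp 3,0)
jg again: taken
after add edx, 2: edx=25+2=27
after add edx, 16: edx=27+16=43
after add edx, ecx: edx=43+0=43
after sub ebx, 1: ebx=3-1=2
cmp ebx, 0  (cmp 2,0)
jg again: taken
after add edx, 2: edx=43+2=45
after add edx, 16: edx=45+16=61
after add edx, ecx: edx=61+0=61
after sub ebx, 1: ebx=2-1=1
cmp ebx, 0  (cmp 1,0)
jg again: taken
after add edx, 2: edx=61+2=63
after add edx, 16: edx=63+16=79
after add edx, ecx: edx=79+0=79
after sub ebx, 1: ebx=1-1=0
cmp ebx, 0  (cmp 0,0)
jg again: not taken
halt.
Total executed instructions: 28.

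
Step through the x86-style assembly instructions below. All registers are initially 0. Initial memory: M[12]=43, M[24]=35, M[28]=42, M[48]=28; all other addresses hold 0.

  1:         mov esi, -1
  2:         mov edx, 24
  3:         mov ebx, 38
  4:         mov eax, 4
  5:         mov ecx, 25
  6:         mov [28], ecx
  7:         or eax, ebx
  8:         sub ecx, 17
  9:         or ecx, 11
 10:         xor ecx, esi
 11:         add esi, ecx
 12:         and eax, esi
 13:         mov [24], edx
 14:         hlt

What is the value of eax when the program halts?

mov esi, -1 → esi=-1
mov edx, 24 → edx=24
mov ebx, 38 → ebx=38
mov eax, 4 → eax=4
mov ecx, 25 → ecx=25
mov [28], ecx → M[28]=25
or eax, ebx → eax=4|38=38
sub ecx, 17 → ecx=25-17=8
or ecx, 11 → ecx=8|11=11
xor ecx, esi → ecx=11^(-1)=-12
add esi, ecx → esi=(-1)+(-12)=-13
and eax, esi → eax=38&(-13)=34
mov [24], edx → M[24]=24
halt.

34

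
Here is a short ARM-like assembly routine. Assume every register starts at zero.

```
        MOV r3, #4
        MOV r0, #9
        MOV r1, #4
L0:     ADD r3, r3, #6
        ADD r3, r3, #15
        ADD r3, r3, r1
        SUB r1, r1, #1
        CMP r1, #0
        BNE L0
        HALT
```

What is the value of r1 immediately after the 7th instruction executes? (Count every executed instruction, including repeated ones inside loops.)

3

r3=4
r0=9
r1=4
r3=4+6=10
r3=10+15=25
r3=25+4=29
r1=4-1=3
After step 7: r1 = 3.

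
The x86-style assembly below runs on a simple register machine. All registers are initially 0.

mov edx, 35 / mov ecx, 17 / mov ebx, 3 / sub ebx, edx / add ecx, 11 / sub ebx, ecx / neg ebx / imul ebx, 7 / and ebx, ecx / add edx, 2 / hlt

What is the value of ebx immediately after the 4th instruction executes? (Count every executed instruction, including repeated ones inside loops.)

-32

after mov edx, 35: edx=35
after mov ecx, 17: ecx=17
after mov ebx, 3: ebx=3
after sub ebx, edx: ebx=3-35=-32
After step 4: ebx = -32.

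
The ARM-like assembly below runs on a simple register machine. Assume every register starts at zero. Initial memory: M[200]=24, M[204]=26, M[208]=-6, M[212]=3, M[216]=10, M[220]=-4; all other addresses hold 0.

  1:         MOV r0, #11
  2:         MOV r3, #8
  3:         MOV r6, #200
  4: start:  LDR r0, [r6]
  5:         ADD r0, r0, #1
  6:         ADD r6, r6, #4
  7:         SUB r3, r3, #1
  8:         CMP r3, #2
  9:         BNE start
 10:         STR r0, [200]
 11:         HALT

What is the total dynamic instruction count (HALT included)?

MOV r0, #11 → r0=11
MOV r3, #8 → r3=8
MOV r6, #200 → r6=200
LDR r0, [r6] → r0=M[200]=24
ADD r0, r0, #1 → r0=24+1=25
ADD r6, r6, #4 → r6=200+4=204
SUB r3, r3, #1 → r3=8-1=7
CMP r3, #2  (cmp 7,2)
BNE start: taken
LDR r0, [r6] → r0=M[204]=26
ADD r0, r0, #1 → r0=26+1=27
ADD r6, r6, #4 → r6=204+4=208
SUB r3, r3, #1 → r3=7-1=6
CMP r3, #2  (cmp 6,2)
BNE start: taken
LDR r0, [r6] → r0=M[208]=-6
ADD r0, r0, #1 → r0=(-6)+1=-5
ADD r6, r6, #4 → r6=208+4=212
SUB r3, r3, #1 → r3=6-1=5
CMP r3, #2  (cmp 5,2)
BNE start: taken
LDR r0, [r6] → r0=M[212]=3
ADD r0, r0, #1 → r0=3+1=4
ADD r6, r6, #4 → r6=212+4=216
SUB r3, r3, #1 → r3=5-1=4
CMP r3, #2  (cmp 4,2)
BNE start: taken
LDR r0, [r6] → r0=M[216]=10
ADD r0, r0, #1 → r0=10+1=11
ADD r6, r6, #4 → r6=216+4=220
SUB r3, r3, #1 → r3=4-1=3
CMP r3, #2  (cmp 3,2)
BNE start: taken
LDR r0, [r6] → r0=M[220]=-4
ADD r0, r0, #1 → r0=(-4)+1=-3
ADD r6, r6, #4 → r6=220+4=224
SUB r3, r3, #1 → r3=3-1=2
CMP r3, #2  (cmp 2,2)
BNE start: not taken
STR r0, [200] → M[200]=-3
halt.
Total executed instructions: 41.

41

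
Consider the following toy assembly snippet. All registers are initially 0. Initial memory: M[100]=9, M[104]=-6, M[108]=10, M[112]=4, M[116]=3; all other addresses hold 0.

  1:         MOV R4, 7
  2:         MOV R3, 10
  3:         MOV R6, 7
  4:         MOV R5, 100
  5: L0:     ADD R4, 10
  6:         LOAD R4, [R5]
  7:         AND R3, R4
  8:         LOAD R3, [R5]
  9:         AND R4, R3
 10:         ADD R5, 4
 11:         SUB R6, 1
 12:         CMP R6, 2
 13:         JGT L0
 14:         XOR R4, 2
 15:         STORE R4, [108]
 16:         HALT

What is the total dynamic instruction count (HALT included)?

MOV R4, 7 → R4=7
MOV R3, 10 → R3=10
MOV R6, 7 → R6=7
MOV R5, 100 → R5=100
ADD R4, 10 → R4=7+10=17
LOAD R4, [R5] → R4=M[100]=9
AND R3, R4 → R3=10&9=8
LOAD R3, [R5] → R3=M[100]=9
AND R4, R3 → R4=9&9=9
ADD R5, 4 → R5=100+4=104
SUB R6, 1 → R6=7-1=6
CMP R6, 2  (cmp 6,2)
JGT L0: taken
ADD R4, 10 → R4=9+10=19
LOAD R4, [R5] → R4=M[104]=-6
AND R3, R4 → R3=9&(-6)=8
LOAD R3, [R5] → R3=M[104]=-6
AND R4, R3 → R4=(-6)&(-6)=-6
ADD R5, 4 → R5=104+4=108
SUB R6, 1 → R6=6-1=5
CMP R6, 2  (cmp 5,2)
JGT L0: taken
ADD R4, 10 → R4=(-6)+10=4
LOAD R4, [R5] → R4=M[108]=10
AND R3, R4 → R3=(-6)&10=10
LOAD R3, [R5] → R3=M[108]=10
AND R4, R3 → R4=10&10=10
ADD R5, 4 → R5=108+4=112
SUB R6, 1 → R6=5-1=4
CMP R6, 2  (cmp 4,2)
JGT L0: taken
ADD R4, 10 → R4=10+10=20
LOAD R4, [R5] → R4=M[112]=4
AND R3, R4 → R3=10&4=0
LOAD R3, [R5] → R3=M[112]=4
AND R4, R3 → R4=4&4=4
ADD R5, 4 → R5=112+4=116
SUB R6, 1 → R6=4-1=3
CMP R6, 2  (cmp 3,2)
JGT L0: taken
ADD R4, 10 → R4=4+10=14
LOAD R4, [R5] → R4=M[116]=3
AND R3, R4 → R3=4&3=0
LOAD R3, [R5] → R3=M[116]=3
AND R4, R3 → R4=3&3=3
ADD R5, 4 → R5=116+4=120
SUB R6, 1 → R6=3-1=2
CMP R6, 2  (cmp 2,2)
JGT L0: not taken
XOR R4, 2 → R4=3^2=1
STORE R4, [108] → M[108]=1
halt.
Total executed instructions: 52.

52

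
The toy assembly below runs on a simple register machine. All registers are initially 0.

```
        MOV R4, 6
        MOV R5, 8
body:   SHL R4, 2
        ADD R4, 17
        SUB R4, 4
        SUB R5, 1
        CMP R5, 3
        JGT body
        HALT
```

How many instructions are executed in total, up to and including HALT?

R4=6
R5=8
R4=6<<2=24
R4=24+17=41
R4=41-4=37
R5=8-1=7
CMP R5, 3  (cmp 7,3)
JGT body: taken
R4=37<<2=148
R4=148+17=165
R4=165-4=161
R5=7-1=6
CMP R5, 3  (cmp 6,3)
JGT body: taken
R4=161<<2=644
R4=644+17=661
R4=661-4=657
R5=6-1=5
CMP R5, 3  (cmp 5,3)
JGT body: taken
R4=657<<2=2628
R4=2628+17=2645
R4=2645-4=2641
R5=5-1=4
CMP R5, 3  (cmp 4,3)
JGT body: taken
R4=2641<<2=10564
R4=10564+17=10581
R4=10581-4=10577
R5=4-1=3
CMP R5, 3  (cmp 3,3)
JGT body: not taken
halt.
Total executed instructions: 33.

33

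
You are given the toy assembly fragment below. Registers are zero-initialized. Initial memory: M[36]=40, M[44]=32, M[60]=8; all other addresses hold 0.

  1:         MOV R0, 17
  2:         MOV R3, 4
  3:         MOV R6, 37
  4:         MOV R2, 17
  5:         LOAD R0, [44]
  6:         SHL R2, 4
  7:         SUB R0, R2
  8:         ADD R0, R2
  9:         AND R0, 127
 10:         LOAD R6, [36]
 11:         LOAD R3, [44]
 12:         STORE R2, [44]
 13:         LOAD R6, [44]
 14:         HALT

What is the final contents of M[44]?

272

after MOV R0, 17: R0=17
after MOV R3, 4: R3=4
after MOV R6, 37: R6=37
after MOV R2, 17: R2=17
after LOAD R0, [44]: R0=M[44]=32
after SHL R2, 4: R2=17<<4=272
after SUB R0, R2: R0=32-272=-240
after ADD R0, R2: R0=(-240)+272=32
after AND R0, 127: R0=32&127=32
after LOAD R6, [36]: R6=M[36]=40
after LOAD R3, [44]: R3=M[44]=32
STORE R2, [44] → M[44]=272
after LOAD R6, [44]: R6=M[44]=272
halt.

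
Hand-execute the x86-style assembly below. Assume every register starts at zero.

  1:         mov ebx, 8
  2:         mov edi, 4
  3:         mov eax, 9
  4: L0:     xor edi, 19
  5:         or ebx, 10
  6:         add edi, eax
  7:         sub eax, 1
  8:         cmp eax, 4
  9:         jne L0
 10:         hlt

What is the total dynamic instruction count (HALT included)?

34

ebx=8
edi=4
eax=9
edi=4^19=23
ebx=8|10=10
edi=23+9=32
eax=9-1=8
cmp eax, 4  (cmp 8,4)
jne L0: taken
edi=32^19=51
ebx=10|10=10
edi=51+8=59
eax=8-1=7
cmp eax, 4  (cmp 7,4)
jne L0: taken
edi=59^19=40
ebx=10|10=10
edi=40+7=47
eax=7-1=6
cmp eax, 4  (cmp 6,4)
jne L0: taken
edi=47^19=60
ebx=10|10=10
edi=60+6=66
eax=6-1=5
cmp eax, 4  (cmp 5,4)
jne L0: taken
edi=66^19=81
ebx=10|10=10
edi=81+5=86
eax=5-1=4
cmp eax, 4  (cmp 4,4)
jne L0: not taken
halt.
Total executed instructions: 34.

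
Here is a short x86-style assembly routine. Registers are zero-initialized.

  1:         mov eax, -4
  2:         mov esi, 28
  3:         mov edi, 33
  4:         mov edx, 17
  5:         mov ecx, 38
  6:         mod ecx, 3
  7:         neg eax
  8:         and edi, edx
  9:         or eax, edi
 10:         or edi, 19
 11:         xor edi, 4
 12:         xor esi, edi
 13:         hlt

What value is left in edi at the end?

23

eax=-4
esi=28
edi=33
edx=17
ecx=38
ecx=38%3=2
eax=-(-4)=4
edi=33&17=1
eax=4|1=5
edi=1|19=19
edi=19^4=23
esi=28^23=11
halt.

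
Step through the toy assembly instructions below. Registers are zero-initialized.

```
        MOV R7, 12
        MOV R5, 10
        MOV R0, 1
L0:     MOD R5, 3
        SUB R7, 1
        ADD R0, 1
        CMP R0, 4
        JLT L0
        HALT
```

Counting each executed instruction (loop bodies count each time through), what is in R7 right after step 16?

9

after MOV R7, 12: R7=12
after MOV R5, 10: R5=10
after MOV R0, 1: R0=1
after MOD R5, 3: R5=10%3=1
after SUB R7, 1: R7=12-1=11
after ADD R0, 1: R0=1+1=2
CMP R0, 4  (cmp 2,4)
JLT L0: taken
after MOD R5, 3: R5=1%3=1
after SUB R7, 1: R7=11-1=10
after ADD R0, 1: R0=2+1=3
CMP R0, 4  (cmp 3,4)
JLT L0: taken
after MOD R5, 3: R5=1%3=1
after SUB R7, 1: R7=10-1=9
after ADD R0, 1: R0=3+1=4
After step 16: R7 = 9.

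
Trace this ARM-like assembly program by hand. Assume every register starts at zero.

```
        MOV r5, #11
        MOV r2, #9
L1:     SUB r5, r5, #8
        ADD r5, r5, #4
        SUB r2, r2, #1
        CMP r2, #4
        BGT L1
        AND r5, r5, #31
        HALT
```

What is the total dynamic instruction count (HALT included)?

29

r5=11
r2=9
r5=11-8=3
r5=3+4=7
r2=9-1=8
CMP r2, #4  (cmp 8,4)
BGT L1: taken
r5=7-8=-1
r5=(-1)+4=3
r2=8-1=7
CMP r2, #4  (cmp 7,4)
BGT L1: taken
r5=3-8=-5
r5=(-5)+4=-1
r2=7-1=6
CMP r2, #4  (cmp 6,4)
BGT L1: taken
r5=(-1)-8=-9
r5=(-9)+4=-5
r2=6-1=5
CMP r2, #4  (cmp 5,4)
BGT L1: taken
r5=(-5)-8=-13
r5=(-13)+4=-9
r2=5-1=4
CMP r2, #4  (cmp 4,4)
BGT L1: not taken
r5=(-9)&31=23
halt.
Total executed instructions: 29.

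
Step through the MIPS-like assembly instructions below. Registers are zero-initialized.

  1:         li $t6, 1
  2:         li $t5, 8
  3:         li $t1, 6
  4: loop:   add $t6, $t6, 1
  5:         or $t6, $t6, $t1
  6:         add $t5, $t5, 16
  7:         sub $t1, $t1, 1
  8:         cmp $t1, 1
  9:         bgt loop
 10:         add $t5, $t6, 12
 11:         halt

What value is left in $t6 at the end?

18

li $t6, 1 → $t6=1
li $t5, 8 → $t5=8
li $t1, 6 → $t1=6
add $t6, $t6, 1 → $t6=1+1=2
or $t6, $t6, $t1 → $t6=2|6=6
add $t5, $t5, 16 → $t5=8+16=24
sub $t1, $t1, 1 → $t1=6-1=5
cmp $t1, 1  (cmp 5,1)
bgt loop: taken
add $t6, $t6, 1 → $t6=6+1=7
or $t6, $t6, $t1 → $t6=7|5=7
add $t5, $t5, 16 → $t5=24+16=40
sub $t1, $t1, 1 → $t1=5-1=4
cmp $t1, 1  (cmp 4,1)
bgt loop: taken
add $t6, $t6, 1 → $t6=7+1=8
or $t6, $t6, $t1 → $t6=8|4=12
add $t5, $t5, 16 → $t5=40+16=56
sub $t1, $t1, 1 → $t1=4-1=3
cmp $t1, 1  (cmp 3,1)
bgt loop: taken
add $t6, $t6, 1 → $t6=12+1=13
or $t6, $t6, $t1 → $t6=13|3=15
add $t5, $t5, 16 → $t5=56+16=72
sub $t1, $t1, 1 → $t1=3-1=2
cmp $t1, 1  (cmp 2,1)
bgt loop: taken
add $t6, $t6, 1 → $t6=15+1=16
or $t6, $t6, $t1 → $t6=16|2=18
add $t5, $t5, 16 → $t5=72+16=88
sub $t1, $t1, 1 → $t1=2-1=1
cmp $t1, 1  (cmp 1,1)
bgt loop: not taken
add $t5, $t6, 12 → $t5=18+12=30
halt.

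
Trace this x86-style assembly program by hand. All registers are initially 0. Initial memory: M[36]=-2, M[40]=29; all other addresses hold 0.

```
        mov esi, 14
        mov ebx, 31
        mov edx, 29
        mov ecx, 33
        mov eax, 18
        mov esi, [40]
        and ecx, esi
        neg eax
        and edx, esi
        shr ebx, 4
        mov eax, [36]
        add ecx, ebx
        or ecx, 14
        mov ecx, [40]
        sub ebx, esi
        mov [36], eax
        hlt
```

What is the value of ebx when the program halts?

-28

esi=14
ebx=31
edx=29
ecx=33
eax=18
esi=M[40]=29
ecx=33&29=1
eax=-(18)=-18
edx=29&29=29
ebx=31>>4=1
eax=M[36]=-2
ecx=1+1=2
ecx=2|14=14
ecx=M[40]=29
ebx=1-29=-28
mov [36], eax → M[36]=-2
halt.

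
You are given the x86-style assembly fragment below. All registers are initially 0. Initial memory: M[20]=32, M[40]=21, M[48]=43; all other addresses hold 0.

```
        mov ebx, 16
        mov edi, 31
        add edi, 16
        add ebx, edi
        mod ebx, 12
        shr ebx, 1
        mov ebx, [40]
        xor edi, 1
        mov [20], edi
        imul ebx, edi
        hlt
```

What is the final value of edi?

ebx=16
edi=31
edi=31+16=47
ebx=16+47=63
ebx=63%12=3
ebx=3>>1=1
ebx=M[40]=21
edi=47^1=46
mov [20], edi → M[20]=46
ebx=21*46=966
halt.

46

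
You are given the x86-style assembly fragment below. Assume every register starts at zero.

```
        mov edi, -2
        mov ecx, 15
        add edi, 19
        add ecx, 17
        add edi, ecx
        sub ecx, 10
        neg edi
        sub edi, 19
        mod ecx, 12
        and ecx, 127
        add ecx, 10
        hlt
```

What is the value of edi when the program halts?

edi=-2
ecx=15
edi=(-2)+19=17
ecx=15+17=32
edi=17+32=49
ecx=32-10=22
edi=-(49)=-49
edi=(-49)-19=-68
ecx=22%12=10
ecx=10&127=10
ecx=10+10=20
halt.

-68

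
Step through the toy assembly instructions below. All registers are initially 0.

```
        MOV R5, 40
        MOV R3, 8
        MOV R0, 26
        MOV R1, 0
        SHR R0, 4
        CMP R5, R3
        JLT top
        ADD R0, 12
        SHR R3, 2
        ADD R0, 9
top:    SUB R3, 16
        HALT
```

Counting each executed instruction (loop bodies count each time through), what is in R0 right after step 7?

MOV R5, 40 → R5=40
MOV R3, 8 → R3=8
MOV R0, 26 → R0=26
MOV R1, 0 → R1=0
SHR R0, 4 → R0=26>>4=1
CMP R5, R3  (cmp 40,8)
JLT top: not taken
After step 7: R0 = 1.

1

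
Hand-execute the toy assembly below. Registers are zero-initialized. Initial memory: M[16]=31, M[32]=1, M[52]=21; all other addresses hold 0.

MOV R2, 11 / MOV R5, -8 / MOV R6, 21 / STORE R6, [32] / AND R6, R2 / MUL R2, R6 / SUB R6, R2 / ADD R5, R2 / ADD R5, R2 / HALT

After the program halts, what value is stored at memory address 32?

after MOV R2, 11: R2=11
after MOV R5, -8: R5=-8
after MOV R6, 21: R6=21
STORE R6, [32] → M[32]=21
after AND R6, R2: R6=21&11=1
after MUL R2, R6: R2=11*1=11
after SUB R6, R2: R6=1-11=-10
after ADD R5, R2: R5=(-8)+11=3
after ADD R5, R2: R5=3+11=14
halt.

21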